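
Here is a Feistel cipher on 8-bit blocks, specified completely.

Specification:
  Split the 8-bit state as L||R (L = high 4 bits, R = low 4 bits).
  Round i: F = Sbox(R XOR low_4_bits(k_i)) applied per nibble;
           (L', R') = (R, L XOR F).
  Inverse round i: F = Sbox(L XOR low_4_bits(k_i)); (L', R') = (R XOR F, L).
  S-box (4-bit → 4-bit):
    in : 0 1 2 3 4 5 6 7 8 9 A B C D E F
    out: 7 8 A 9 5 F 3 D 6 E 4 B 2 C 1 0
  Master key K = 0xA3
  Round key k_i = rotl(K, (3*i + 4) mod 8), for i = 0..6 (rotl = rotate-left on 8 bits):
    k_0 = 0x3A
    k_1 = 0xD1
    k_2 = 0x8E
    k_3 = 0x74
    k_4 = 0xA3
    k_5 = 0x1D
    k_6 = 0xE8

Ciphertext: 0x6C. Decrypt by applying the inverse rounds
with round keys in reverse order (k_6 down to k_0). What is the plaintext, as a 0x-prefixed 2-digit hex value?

s_0 = ciphertext = 0x6C
s_1 = InvRound(s_0, k_6) = 0xD6
s_2 = InvRound(s_1, k_5) = 0x1D
s_3 = InvRound(s_2, k_4) = 0x71
s_4 = InvRound(s_3, k_3) = 0x87
s_5 = InvRound(s_4, k_2) = 0x48
s_6 = InvRound(s_5, k_1) = 0x74
s_7 = InvRound(s_6, k_0) = 0x87

0x87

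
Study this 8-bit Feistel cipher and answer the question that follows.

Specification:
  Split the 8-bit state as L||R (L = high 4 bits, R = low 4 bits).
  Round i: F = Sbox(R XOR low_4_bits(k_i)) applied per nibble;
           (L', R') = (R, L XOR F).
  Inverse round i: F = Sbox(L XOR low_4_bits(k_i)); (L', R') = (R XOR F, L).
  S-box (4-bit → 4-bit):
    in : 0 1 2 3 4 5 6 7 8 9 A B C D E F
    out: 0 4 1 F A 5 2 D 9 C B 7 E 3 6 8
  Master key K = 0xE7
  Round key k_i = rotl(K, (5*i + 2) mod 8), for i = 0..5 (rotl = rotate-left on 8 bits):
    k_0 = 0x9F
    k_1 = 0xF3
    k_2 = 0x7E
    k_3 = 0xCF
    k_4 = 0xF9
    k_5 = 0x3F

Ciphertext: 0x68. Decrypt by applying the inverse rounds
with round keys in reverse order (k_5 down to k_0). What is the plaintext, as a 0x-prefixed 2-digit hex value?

s_0 = ciphertext = 0x68
s_1 = InvRound(s_0, k_5) = 0x46
s_2 = InvRound(s_1, k_4) = 0x54
s_3 = InvRound(s_2, k_3) = 0xF5
s_4 = InvRound(s_3, k_2) = 0x1F
s_5 = InvRound(s_4, k_1) = 0xE1
s_6 = InvRound(s_5, k_0) = 0x5E

0x5E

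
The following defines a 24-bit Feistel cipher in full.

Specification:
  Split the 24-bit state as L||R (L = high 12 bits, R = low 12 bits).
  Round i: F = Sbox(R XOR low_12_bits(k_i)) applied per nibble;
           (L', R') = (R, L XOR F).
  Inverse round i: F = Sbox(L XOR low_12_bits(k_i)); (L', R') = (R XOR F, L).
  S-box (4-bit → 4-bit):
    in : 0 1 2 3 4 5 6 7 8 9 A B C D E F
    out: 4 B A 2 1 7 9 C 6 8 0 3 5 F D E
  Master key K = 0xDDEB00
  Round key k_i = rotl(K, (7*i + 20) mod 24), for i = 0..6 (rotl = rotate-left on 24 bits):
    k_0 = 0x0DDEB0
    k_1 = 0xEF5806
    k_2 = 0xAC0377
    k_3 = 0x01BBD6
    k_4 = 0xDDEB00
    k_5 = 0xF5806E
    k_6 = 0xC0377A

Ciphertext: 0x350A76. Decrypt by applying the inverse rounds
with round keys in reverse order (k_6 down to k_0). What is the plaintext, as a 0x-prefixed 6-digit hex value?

s_0 = ciphertext = 0x350A76
s_1 = InvRound(s_0, k_6) = 0xBD6350
s_2 = InvRound(s_1, k_5) = 0x066BD6
s_3 = InvRound(s_2, k_4) = 0x84F066
s_4 = InvRound(s_3, k_3) = 0x2EE84F
s_5 = InvRound(s_4, k_2) = 0x3C72EE
s_6 = InvRound(s_5, k_1) = 0x1B53C7
s_7 = InvRound(s_6, k_0) = 0xD801B5

0xD801B5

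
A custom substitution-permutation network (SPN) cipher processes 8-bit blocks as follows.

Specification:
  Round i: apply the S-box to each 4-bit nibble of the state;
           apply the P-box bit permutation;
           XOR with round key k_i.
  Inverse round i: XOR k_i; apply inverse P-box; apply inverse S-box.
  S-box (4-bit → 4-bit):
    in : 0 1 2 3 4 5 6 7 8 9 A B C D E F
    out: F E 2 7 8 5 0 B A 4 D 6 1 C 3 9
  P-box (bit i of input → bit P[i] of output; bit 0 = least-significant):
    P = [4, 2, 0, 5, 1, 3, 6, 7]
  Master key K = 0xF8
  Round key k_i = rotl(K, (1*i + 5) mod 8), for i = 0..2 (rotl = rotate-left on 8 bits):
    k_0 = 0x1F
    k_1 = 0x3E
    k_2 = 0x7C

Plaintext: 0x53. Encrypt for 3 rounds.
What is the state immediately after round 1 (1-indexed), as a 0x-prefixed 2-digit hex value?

s_0 = plaintext = 0x53
s_1 = Round(s_0, k_0) = 0x48
s_2 = Round(s_1, k_1) = 0x9A
s_3 = Round(s_2, k_2) = 0x0D

0x48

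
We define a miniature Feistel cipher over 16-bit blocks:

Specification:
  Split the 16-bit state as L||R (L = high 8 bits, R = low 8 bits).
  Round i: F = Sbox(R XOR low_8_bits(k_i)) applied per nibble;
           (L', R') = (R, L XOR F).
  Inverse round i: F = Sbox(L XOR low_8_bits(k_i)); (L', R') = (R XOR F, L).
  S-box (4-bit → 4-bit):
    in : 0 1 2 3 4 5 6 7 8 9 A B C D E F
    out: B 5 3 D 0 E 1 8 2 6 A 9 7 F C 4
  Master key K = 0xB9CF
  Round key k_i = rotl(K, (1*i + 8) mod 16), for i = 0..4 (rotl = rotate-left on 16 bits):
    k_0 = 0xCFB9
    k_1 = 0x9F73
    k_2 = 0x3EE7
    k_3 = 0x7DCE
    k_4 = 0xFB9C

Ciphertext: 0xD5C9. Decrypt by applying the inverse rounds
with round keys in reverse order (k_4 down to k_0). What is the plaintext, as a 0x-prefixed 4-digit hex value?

0x7100

s_0 = ciphertext = 0xD5C9
s_1 = InvRound(s_0, k_4) = 0xCFD5
s_2 = InvRound(s_1, k_3) = 0x60CF
s_3 = InvRound(s_2, k_2) = 0xE760
s_4 = InvRound(s_3, k_1) = 0x00E7
s_5 = InvRound(s_4, k_0) = 0x7100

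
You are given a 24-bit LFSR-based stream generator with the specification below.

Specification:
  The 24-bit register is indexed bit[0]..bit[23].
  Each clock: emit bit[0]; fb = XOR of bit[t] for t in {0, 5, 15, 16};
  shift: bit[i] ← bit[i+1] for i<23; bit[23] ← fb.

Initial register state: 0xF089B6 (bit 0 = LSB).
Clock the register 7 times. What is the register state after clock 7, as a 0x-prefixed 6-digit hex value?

reg_0 = 0xF089B6
clock 1: out=0, reg = 0x7844DB
clock 2: out=1, reg = 0xBC226D
clock 3: out=1, reg = 0x5E1136
clock 4: out=0, reg = 0xAF089B
clock 5: out=1, reg = 0x57844D
clock 6: out=1, reg = 0xABC226
clock 7: out=0, reg = 0xD5E113

0xD5E113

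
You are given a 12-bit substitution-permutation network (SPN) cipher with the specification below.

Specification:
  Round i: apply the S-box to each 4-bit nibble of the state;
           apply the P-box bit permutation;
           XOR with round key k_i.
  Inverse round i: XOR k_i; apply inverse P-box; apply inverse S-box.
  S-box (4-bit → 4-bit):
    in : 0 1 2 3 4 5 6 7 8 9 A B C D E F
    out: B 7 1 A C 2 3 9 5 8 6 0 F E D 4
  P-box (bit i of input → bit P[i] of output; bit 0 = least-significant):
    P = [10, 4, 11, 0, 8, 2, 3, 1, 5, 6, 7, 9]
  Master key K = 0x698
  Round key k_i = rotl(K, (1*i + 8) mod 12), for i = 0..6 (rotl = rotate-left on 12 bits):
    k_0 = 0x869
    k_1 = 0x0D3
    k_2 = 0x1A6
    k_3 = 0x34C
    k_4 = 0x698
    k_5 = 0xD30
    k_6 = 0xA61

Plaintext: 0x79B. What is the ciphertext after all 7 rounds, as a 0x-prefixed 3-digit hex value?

s_0 = plaintext = 0x79B
s_1 = Round(s_0, k_0) = 0xA4B
s_2 = Round(s_1, k_1) = 0x019
s_3 = Round(s_2, k_2) = 0x2CB
s_4 = Round(s_3, k_3) = 0x262
s_5 = Round(s_4, k_4) = 0x3BC
s_6 = Round(s_5, k_5) = 0x361
s_7 = Round(s_6, k_6) = 0x535

0x535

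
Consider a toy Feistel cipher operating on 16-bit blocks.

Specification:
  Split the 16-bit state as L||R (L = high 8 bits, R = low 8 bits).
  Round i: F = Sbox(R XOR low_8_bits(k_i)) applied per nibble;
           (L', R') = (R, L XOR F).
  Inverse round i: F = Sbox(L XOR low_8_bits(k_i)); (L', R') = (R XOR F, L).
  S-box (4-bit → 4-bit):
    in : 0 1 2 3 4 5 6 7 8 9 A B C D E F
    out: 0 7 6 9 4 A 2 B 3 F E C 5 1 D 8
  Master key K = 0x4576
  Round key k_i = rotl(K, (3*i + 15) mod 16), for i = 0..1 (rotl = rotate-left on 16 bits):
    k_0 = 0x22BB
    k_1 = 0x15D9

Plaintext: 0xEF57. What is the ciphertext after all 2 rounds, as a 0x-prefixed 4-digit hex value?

s_0 = plaintext = 0xEF57
s_1 = Round(s_0, k_0) = 0x573A
s_2 = Round(s_1, k_1) = 0x3A8E

0x3A8E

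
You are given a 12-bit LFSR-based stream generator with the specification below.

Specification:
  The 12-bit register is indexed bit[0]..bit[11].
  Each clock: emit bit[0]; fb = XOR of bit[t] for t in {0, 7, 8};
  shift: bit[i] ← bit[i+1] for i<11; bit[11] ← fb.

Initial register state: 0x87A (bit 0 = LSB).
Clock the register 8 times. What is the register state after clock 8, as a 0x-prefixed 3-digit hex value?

0x028

reg_0 = 0x87A
clock 1: out=0, reg = 0x43D
clock 2: out=1, reg = 0xA1E
clock 3: out=0, reg = 0x50F
clock 4: out=1, reg = 0x287
clock 5: out=1, reg = 0x143
clock 6: out=1, reg = 0x0A1
clock 7: out=1, reg = 0x050
clock 8: out=0, reg = 0x028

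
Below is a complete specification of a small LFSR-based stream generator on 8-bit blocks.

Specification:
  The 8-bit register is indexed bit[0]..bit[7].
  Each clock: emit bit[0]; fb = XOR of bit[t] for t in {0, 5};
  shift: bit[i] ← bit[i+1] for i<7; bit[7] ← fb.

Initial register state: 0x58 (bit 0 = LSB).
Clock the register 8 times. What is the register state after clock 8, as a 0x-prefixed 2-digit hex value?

0x0A

reg_0 = 0x58
clock 1: out=0, reg = 0x2C
clock 2: out=0, reg = 0x96
clock 3: out=0, reg = 0x4B
clock 4: out=1, reg = 0xA5
clock 5: out=1, reg = 0x52
clock 6: out=0, reg = 0x29
clock 7: out=1, reg = 0x14
clock 8: out=0, reg = 0x0A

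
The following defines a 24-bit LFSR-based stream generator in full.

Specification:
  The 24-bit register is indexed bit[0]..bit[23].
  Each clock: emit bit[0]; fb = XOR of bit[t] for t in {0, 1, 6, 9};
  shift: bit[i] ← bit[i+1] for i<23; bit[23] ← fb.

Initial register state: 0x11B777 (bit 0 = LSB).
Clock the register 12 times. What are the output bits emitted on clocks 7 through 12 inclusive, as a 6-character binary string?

101110

reg_0 = 0x11B777
clock 1: out=1, reg = 0x08DBBB
clock 2: out=1, reg = 0x846DDD
clock 3: out=1, reg = 0x4236EE
clock 4: out=0, reg = 0xA11B77
clock 5: out=1, reg = 0x508DBB
clock 6: out=1, reg = 0x2846DD
clock 7: out=1, reg = 0x94236E
clock 8: out=0, reg = 0xCA11B7
clock 9: out=1, reg = 0x6508DB
clock 10: out=1, reg = 0xB2846D
clock 11: out=1, reg = 0x594236
clock 12: out=0, reg = 0x2CA11B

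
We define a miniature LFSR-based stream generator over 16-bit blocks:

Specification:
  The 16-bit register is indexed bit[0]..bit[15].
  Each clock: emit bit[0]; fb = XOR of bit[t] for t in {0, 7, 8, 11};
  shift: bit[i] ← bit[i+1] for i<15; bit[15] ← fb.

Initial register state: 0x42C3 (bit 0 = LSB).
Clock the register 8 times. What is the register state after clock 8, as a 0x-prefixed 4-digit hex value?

reg_0 = 0x42C3
clock 1: out=1, reg = 0x2161
clock 2: out=1, reg = 0x10B0
clock 3: out=0, reg = 0x8858
clock 4: out=0, reg = 0xC42C
clock 5: out=0, reg = 0x6216
clock 6: out=0, reg = 0x310B
clock 7: out=1, reg = 0x1885
clock 8: out=1, reg = 0x8C42

0x8C42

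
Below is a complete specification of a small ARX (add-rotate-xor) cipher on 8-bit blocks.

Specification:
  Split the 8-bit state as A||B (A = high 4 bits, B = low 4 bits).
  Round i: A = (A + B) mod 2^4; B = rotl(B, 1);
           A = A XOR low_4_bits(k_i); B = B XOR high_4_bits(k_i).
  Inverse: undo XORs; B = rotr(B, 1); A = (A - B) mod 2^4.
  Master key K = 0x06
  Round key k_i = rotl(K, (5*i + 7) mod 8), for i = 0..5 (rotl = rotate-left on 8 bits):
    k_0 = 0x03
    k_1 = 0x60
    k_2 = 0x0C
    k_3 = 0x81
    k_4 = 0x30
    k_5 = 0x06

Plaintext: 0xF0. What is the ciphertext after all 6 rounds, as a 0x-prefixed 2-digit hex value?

0xB2

s_0 = plaintext = 0xF0
s_1 = Round(s_0, k_0) = 0xC0
s_2 = Round(s_1, k_1) = 0xC6
s_3 = Round(s_2, k_2) = 0xEC
s_4 = Round(s_3, k_3) = 0xB1
s_5 = Round(s_4, k_4) = 0xC1
s_6 = Round(s_5, k_5) = 0xB2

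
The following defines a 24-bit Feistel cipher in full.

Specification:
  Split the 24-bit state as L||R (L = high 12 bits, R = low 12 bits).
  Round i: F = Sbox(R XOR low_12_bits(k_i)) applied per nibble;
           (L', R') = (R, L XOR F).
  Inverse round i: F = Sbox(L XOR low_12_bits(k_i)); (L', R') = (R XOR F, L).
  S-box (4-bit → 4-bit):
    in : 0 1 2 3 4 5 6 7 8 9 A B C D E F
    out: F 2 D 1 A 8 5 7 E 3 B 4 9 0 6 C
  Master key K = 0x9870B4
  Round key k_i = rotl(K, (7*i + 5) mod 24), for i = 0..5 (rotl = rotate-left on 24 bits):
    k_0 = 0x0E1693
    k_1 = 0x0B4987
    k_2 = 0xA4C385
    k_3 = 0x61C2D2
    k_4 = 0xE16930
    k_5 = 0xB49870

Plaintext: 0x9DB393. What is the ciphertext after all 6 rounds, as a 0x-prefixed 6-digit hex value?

0xEDC039

s_0 = plaintext = 0x9DB393
s_1 = Round(s_0, k_0) = 0x393124
s_2 = Round(s_1, k_1) = 0x124D22
s_3 = Round(s_2, k_2) = 0xD22793
s_4 = Round(s_3, k_3) = 0x793580
s_5 = Round(s_4, k_4) = 0x580EDC
s_6 = Round(s_5, k_5) = 0xEDC039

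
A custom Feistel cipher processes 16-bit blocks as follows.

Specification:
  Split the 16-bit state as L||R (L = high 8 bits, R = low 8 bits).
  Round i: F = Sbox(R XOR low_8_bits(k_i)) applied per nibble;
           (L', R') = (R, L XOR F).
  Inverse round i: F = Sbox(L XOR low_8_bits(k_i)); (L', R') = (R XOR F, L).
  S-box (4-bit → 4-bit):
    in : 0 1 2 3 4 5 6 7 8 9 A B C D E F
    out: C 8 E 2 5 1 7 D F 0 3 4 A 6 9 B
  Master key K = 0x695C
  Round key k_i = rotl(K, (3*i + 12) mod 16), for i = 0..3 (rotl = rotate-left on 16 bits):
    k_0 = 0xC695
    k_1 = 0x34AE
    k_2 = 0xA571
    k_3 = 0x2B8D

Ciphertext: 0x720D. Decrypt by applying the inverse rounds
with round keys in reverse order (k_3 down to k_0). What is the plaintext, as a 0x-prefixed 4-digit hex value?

s_0 = ciphertext = 0x720D
s_1 = InvRound(s_0, k_3) = 0xB672
s_2 = InvRound(s_1, k_2) = 0xDFB6
s_3 = InvRound(s_2, k_1) = 0x6EDF
s_4 = InvRound(s_3, k_0) = 0x6B6E

0x6B6E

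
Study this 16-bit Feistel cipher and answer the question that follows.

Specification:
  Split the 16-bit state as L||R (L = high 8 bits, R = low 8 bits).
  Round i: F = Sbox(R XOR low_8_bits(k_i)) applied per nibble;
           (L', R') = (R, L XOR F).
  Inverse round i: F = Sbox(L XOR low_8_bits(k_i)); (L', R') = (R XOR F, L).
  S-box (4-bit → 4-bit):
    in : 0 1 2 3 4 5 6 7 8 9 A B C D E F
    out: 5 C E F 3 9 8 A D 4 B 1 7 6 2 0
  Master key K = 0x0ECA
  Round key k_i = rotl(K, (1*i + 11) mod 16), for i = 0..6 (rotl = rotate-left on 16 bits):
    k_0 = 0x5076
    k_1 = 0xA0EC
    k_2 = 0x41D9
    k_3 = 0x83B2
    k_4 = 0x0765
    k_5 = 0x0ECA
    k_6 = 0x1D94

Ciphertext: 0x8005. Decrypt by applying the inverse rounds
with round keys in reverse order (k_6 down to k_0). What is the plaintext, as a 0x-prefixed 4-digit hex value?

0x567A

s_0 = ciphertext = 0x8005
s_1 = InvRound(s_0, k_6) = 0xC680
s_2 = InvRound(s_1, k_5) = 0xD7C6
s_3 = InvRound(s_2, k_4) = 0xD8D7
s_4 = InvRound(s_3, k_3) = 0x5CD8
s_5 = InvRound(s_4, k_2) = 0x015C
s_6 = InvRound(s_5, k_1) = 0x7A01
s_7 = InvRound(s_6, k_0) = 0x567A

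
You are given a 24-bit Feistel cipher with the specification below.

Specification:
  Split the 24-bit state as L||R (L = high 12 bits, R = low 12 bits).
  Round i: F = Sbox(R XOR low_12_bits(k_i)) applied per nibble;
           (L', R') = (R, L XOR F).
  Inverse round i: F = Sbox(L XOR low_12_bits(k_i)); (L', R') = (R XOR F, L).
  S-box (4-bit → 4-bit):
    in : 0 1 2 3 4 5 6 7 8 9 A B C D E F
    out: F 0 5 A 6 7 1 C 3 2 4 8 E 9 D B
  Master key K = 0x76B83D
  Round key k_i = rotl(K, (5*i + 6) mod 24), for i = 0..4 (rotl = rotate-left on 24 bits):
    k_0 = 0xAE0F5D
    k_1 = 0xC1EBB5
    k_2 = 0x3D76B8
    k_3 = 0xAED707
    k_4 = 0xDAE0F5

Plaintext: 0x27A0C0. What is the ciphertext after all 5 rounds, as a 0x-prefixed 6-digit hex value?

s_0 = plaintext = 0x27A0C0
s_1 = Round(s_0, k_0) = 0x0C0953
s_2 = Round(s_1, k_1) = 0x953511
s_3 = Round(s_2, k_2) = 0x511311
s_4 = Round(s_3, k_3) = 0x311310
s_5 = Round(s_4, k_4) = 0x3109C6

0x3109C6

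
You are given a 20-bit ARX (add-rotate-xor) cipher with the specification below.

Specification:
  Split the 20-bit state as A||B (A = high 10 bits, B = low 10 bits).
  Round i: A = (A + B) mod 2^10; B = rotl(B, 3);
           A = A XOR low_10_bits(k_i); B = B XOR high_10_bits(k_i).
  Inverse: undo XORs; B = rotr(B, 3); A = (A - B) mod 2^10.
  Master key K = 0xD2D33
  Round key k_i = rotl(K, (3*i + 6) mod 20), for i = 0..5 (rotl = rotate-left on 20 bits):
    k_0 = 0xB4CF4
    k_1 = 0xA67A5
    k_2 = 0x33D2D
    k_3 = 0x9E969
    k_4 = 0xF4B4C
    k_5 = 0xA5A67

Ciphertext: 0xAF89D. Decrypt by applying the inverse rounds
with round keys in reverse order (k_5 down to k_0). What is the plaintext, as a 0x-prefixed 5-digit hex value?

s_0 = ciphertext = 0xAF89D
s_1 = InvRound(s_0, k_5) = 0xC61C1
s_2 = InvRound(s_1, k_4) = 0xA49C2
s_3 = InvRound(s_2, k_3) = 0xE1077
s_4 = InvRound(s_3, k_2) = 0xA4817
s_5 = InvRound(s_4, k_1) = 0x79B51
s_6 = InvRound(s_5, k_0) = 0xF8930

0xF8930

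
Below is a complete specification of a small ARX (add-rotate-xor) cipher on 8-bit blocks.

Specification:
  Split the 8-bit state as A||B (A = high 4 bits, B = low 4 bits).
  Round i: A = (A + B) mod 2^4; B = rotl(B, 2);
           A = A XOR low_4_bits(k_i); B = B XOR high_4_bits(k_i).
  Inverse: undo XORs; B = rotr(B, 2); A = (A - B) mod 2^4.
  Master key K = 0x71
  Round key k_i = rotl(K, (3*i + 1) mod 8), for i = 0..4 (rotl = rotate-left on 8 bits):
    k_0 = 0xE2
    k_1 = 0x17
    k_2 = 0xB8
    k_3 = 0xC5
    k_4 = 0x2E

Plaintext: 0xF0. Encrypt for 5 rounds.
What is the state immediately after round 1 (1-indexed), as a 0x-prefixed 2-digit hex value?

0xDE

s_0 = plaintext = 0xF0
s_1 = Round(s_0, k_0) = 0xDE
s_2 = Round(s_1, k_1) = 0xCA
s_3 = Round(s_2, k_2) = 0xE1
s_4 = Round(s_3, k_3) = 0xA8
s_5 = Round(s_4, k_4) = 0xC0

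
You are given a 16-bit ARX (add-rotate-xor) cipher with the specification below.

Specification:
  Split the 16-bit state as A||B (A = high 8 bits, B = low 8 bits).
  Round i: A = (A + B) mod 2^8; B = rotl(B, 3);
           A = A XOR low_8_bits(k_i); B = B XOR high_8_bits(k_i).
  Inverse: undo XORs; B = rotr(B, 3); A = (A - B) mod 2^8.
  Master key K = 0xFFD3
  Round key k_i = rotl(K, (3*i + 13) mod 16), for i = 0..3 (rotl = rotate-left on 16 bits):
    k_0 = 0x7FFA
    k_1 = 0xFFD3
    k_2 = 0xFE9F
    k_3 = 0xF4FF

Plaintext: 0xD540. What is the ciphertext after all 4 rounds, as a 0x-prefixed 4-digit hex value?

s_0 = plaintext = 0xD540
s_1 = Round(s_0, k_0) = 0xEF7D
s_2 = Round(s_1, k_1) = 0xBF14
s_3 = Round(s_2, k_2) = 0x4C5E
s_4 = Round(s_3, k_3) = 0x5506

0x5506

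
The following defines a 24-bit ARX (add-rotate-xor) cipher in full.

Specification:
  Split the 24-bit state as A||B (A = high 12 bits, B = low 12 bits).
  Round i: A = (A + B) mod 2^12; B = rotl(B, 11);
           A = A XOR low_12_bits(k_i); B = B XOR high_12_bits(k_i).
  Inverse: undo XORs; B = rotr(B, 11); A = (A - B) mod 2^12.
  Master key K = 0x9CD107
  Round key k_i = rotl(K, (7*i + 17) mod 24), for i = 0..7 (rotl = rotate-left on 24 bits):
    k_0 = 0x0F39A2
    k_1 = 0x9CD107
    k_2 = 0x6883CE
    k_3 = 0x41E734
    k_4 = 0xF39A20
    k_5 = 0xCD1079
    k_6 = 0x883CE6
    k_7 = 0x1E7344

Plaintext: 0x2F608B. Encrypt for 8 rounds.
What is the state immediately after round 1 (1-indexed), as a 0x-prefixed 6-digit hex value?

0xA238B6

s_0 = plaintext = 0x2F608B
s_1 = Round(s_0, k_0) = 0xA238B6
s_2 = Round(s_1, k_1) = 0x3DED96
s_3 = Round(s_2, k_2) = 0x2BA043
s_4 = Round(s_3, k_3) = 0x5C9C3F
s_5 = Round(s_4, k_4) = 0x828126
s_6 = Round(s_5, k_5) = 0x937C42
s_7 = Round(s_6, k_6) = 0x99FEA2
s_8 = Round(s_7, k_7) = 0xB056B6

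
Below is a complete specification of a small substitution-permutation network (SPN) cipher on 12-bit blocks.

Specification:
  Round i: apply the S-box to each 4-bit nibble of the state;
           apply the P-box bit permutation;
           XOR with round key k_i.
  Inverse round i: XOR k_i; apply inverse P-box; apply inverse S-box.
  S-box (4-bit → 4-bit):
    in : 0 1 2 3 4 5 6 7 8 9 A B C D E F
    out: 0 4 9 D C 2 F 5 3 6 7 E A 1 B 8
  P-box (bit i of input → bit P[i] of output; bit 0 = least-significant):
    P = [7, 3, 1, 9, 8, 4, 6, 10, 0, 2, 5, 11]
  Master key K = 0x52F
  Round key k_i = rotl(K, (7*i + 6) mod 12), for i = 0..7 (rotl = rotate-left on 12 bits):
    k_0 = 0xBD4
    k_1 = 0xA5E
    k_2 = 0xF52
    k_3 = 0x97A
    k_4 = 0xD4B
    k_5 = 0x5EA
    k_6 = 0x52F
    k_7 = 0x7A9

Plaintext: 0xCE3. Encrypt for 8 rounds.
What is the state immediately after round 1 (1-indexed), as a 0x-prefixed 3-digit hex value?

0x442

s_0 = plaintext = 0xCE3
s_1 = Round(s_0, k_0) = 0x442
s_2 = Round(s_1, k_1) = 0x4BE
s_3 = Round(s_2, k_2) = 0x1AA
s_4 = Round(s_3, k_3) = 0x880
s_5 = Round(s_4, k_4) = 0xC5E
s_6 = Round(s_5, k_5) = 0xF76
s_7 = Round(s_6, k_6) = 0xEE5
s_8 = Round(s_7, k_7) = 0xAB4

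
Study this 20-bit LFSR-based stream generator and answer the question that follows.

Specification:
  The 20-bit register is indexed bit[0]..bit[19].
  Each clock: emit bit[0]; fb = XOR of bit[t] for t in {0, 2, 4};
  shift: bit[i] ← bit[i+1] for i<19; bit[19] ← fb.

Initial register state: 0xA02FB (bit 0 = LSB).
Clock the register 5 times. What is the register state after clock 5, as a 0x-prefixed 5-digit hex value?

reg_0 = 0xA02FB
clock 1: out=1, reg = 0x5017D
clock 2: out=1, reg = 0xA80BE
clock 3: out=0, reg = 0x5405F
clock 4: out=1, reg = 0xAA02F
clock 5: out=1, reg = 0x55017

0x55017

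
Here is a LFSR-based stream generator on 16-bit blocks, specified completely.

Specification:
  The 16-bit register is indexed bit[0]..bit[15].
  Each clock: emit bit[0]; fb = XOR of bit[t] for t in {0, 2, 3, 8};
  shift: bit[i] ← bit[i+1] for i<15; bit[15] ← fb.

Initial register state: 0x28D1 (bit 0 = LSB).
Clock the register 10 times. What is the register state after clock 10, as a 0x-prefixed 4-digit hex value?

0x35CA

reg_0 = 0x28D1
clock 1: out=1, reg = 0x9468
clock 2: out=0, reg = 0xCA34
clock 3: out=0, reg = 0xE51A
clock 4: out=0, reg = 0x728D
clock 5: out=1, reg = 0xB946
clock 6: out=0, reg = 0x5CA3
clock 7: out=1, reg = 0xAE51
clock 8: out=1, reg = 0xD728
clock 9: out=0, reg = 0x6B94
clock 10: out=0, reg = 0x35CA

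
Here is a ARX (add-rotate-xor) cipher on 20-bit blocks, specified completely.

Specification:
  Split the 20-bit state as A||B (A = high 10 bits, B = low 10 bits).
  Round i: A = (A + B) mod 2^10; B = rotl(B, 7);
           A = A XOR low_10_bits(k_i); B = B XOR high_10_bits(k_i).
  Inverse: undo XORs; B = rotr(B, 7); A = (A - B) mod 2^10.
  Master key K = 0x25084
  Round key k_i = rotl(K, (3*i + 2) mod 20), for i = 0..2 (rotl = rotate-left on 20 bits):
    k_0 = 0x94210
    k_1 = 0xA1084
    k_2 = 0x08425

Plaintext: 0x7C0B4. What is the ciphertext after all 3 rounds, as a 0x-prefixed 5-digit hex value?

s_0 = plaintext = 0x7C0B4
s_1 = Round(s_0, k_0) = 0x2D046
s_2 = Round(s_1, k_1) = 0x1F98C
s_3 = Round(s_2, k_2) = 0x8BE10

0x8BE10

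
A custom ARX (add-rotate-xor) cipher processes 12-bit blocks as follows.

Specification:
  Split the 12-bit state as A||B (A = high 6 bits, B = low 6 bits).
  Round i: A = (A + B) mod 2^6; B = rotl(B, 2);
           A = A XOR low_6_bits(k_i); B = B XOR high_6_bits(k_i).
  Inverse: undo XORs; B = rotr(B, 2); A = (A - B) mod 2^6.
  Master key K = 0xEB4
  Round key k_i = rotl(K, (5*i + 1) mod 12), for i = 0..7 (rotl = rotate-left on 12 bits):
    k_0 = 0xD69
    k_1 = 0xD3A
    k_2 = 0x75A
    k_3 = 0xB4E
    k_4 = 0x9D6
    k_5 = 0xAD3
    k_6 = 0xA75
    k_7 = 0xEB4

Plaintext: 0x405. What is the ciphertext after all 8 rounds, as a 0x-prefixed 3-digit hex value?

0xB52

s_0 = plaintext = 0x405
s_1 = Round(s_0, k_0) = 0xF21
s_2 = Round(s_1, k_1) = 0x9F2
s_3 = Round(s_2, k_2) = 0x0D6
s_4 = Round(s_3, k_3) = 0x5F4
s_5 = Round(s_4, k_4) = 0x774
s_6 = Round(s_5, k_5) = 0x0B8
s_7 = Round(s_6, k_6) = 0x3CA
s_8 = Round(s_7, k_7) = 0xB52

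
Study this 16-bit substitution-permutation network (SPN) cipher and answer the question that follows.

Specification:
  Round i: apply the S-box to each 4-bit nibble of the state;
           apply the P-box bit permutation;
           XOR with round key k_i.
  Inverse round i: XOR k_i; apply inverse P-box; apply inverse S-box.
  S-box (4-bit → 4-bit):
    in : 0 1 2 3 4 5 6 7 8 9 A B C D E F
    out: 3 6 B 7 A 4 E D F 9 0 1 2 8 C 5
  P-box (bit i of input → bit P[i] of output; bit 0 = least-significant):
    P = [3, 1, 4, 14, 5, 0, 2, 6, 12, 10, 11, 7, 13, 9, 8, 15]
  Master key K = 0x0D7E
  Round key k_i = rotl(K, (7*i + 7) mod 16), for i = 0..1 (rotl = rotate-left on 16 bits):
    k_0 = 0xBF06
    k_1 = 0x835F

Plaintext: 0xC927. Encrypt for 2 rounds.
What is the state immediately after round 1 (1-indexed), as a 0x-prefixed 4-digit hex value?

0xEDFF

s_0 = plaintext = 0xC927
s_1 = Round(s_0, k_0) = 0xEDFF
s_2 = Round(s_1, k_1) = 0x02E3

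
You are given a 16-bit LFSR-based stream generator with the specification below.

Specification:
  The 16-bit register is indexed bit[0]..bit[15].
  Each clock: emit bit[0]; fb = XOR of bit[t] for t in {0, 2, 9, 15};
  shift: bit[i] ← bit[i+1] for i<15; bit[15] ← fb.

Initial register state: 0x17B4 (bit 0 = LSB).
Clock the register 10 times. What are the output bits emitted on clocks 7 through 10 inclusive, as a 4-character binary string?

reg_0 = 0x17B4
clock 1: out=0, reg = 0x0BDA
clock 2: out=0, reg = 0x85ED
clock 3: out=1, reg = 0xC2F6
clock 4: out=0, reg = 0xE17B
clock 5: out=1, reg = 0x70BD
clock 6: out=1, reg = 0x385E
clock 7: out=0, reg = 0x9C2F
clock 8: out=1, reg = 0xCE17
clock 9: out=1, reg = 0x670B
clock 10: out=1, reg = 0x3385

0111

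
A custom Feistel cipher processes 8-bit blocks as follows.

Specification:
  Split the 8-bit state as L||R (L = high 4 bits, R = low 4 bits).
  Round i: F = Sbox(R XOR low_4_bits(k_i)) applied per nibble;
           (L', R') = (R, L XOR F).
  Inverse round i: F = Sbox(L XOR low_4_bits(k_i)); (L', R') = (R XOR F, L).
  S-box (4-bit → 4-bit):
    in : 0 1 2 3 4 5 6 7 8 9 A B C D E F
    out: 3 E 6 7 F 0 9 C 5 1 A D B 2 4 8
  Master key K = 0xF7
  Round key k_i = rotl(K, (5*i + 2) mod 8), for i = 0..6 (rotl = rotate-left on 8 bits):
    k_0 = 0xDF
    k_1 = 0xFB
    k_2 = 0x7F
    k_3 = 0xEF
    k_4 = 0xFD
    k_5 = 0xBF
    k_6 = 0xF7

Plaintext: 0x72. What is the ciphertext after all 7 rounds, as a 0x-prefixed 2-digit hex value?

s_0 = plaintext = 0x72
s_1 = Round(s_0, k_0) = 0x25
s_2 = Round(s_1, k_1) = 0x56
s_3 = Round(s_2, k_2) = 0x64
s_4 = Round(s_3, k_3) = 0x4B
s_5 = Round(s_4, k_4) = 0xBD
s_6 = Round(s_5, k_5) = 0xDD
s_7 = Round(s_6, k_6) = 0xD7

0xD7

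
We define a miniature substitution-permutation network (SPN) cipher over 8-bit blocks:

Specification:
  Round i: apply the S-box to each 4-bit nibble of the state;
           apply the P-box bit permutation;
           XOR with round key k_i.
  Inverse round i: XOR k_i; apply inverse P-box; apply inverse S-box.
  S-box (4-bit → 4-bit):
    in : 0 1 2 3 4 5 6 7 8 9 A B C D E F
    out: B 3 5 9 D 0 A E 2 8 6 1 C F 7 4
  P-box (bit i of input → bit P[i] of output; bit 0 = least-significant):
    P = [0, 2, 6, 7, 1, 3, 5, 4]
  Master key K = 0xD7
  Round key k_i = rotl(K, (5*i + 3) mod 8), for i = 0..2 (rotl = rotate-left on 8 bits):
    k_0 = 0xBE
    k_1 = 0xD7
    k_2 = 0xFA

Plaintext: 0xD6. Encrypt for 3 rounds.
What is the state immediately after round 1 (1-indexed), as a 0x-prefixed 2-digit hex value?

0x00

s_0 = plaintext = 0xD6
s_1 = Round(s_0, k_0) = 0x00
s_2 = Round(s_1, k_1) = 0x48
s_3 = Round(s_2, k_2) = 0xCC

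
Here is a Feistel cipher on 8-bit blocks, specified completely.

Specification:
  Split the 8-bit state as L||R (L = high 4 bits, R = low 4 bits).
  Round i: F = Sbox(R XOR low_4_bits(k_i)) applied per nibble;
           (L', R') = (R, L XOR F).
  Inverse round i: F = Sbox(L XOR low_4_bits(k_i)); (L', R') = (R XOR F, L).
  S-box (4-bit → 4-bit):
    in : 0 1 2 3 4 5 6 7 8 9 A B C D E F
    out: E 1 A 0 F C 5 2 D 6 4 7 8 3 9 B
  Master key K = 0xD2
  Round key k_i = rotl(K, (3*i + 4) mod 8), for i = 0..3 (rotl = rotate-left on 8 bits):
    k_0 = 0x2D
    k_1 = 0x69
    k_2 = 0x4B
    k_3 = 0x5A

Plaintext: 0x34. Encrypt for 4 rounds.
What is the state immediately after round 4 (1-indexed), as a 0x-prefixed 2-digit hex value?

s_0 = plaintext = 0x34
s_1 = Round(s_0, k_0) = 0x45
s_2 = Round(s_1, k_1) = 0x5C
s_3 = Round(s_2, k_2) = 0xC7
s_4 = Round(s_3, k_3) = 0x7F

0x7F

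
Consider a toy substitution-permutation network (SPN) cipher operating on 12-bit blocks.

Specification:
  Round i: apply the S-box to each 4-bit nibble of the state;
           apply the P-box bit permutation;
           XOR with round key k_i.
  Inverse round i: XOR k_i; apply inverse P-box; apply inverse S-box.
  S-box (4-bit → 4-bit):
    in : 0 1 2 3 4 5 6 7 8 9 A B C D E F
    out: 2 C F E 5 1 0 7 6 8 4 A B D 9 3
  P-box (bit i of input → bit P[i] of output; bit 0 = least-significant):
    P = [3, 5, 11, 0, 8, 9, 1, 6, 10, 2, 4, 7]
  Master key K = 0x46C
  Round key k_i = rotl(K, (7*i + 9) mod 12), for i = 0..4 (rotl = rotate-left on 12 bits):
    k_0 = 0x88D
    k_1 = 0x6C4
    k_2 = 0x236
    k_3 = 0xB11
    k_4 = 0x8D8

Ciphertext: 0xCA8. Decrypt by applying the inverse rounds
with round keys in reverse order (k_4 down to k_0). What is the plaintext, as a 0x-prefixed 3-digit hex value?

s_0 = ciphertext = 0xCA8
s_1 = InvRound(s_0, k_4) = 0x490
s_2 = InvRound(s_1, k_3) = 0xEF1
s_3 = InvRound(s_2, k_2) = 0xC11
s_4 = InvRound(s_3, k_1) = 0x3B1
s_5 = InvRound(s_4, k_0) = 0x8F7

0x8F7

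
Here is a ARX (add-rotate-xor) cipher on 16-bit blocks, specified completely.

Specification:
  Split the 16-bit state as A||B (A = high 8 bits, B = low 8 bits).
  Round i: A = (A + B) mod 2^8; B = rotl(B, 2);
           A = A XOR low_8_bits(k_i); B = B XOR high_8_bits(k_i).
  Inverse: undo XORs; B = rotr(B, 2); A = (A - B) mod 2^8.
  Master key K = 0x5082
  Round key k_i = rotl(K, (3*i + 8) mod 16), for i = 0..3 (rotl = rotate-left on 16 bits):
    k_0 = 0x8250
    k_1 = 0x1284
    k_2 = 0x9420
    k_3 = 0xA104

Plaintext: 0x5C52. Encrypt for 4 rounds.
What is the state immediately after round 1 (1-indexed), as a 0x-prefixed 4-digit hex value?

0xFECB

s_0 = plaintext = 0x5C52
s_1 = Round(s_0, k_0) = 0xFECB
s_2 = Round(s_1, k_1) = 0x4D3D
s_3 = Round(s_2, k_2) = 0xAA60
s_4 = Round(s_3, k_3) = 0x0E20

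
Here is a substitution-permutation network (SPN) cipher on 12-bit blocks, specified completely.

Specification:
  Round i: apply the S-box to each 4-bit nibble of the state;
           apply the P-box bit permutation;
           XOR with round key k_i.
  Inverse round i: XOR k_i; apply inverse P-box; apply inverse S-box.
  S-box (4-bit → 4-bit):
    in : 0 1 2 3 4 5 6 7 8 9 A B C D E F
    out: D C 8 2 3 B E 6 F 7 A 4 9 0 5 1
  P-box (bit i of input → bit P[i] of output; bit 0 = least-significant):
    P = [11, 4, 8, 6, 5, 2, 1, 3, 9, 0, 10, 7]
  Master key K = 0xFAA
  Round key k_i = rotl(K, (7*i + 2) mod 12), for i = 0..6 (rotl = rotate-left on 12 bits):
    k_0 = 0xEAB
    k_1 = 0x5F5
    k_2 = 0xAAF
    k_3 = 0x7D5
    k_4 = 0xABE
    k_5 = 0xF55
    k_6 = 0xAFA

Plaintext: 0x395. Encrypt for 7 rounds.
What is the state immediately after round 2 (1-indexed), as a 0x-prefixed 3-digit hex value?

0x934

s_0 = plaintext = 0x395
s_1 = Round(s_0, k_0) = 0x6DC
s_2 = Round(s_1, k_1) = 0x934
s_3 = Round(s_2, k_2) = 0x4BA
s_4 = Round(s_3, k_3) = 0x586
s_5 = Round(s_4, k_4) = 0x941
s_6 = Round(s_5, k_5) = 0x830
s_7 = Round(s_6, k_6) = 0x53F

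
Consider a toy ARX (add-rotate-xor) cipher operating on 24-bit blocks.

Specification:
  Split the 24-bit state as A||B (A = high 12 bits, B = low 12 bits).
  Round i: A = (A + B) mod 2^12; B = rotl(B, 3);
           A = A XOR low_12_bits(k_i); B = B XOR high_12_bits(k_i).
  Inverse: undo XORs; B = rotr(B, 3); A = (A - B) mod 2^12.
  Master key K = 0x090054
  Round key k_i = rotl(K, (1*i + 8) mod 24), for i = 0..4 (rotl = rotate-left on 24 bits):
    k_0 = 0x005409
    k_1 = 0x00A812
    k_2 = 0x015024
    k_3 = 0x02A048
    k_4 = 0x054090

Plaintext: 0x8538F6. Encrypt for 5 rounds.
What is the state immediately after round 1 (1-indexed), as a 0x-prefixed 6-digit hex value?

s_0 = plaintext = 0x8538F6
s_1 = Round(s_0, k_0) = 0x5407B1
s_2 = Round(s_1, k_1) = 0x4E3D81
s_3 = Round(s_2, k_2) = 0x240C1B
s_4 = Round(s_3, k_3) = 0xE130F4
s_5 = Round(s_4, k_4) = 0xF977F4

0x5407B1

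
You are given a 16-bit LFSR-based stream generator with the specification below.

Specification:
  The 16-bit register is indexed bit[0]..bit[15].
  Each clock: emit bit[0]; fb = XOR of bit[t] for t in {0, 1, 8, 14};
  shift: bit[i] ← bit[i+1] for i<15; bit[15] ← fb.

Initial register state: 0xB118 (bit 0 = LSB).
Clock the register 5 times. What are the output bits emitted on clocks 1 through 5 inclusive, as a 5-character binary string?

reg_0 = 0xB118
clock 1: out=0, reg = 0xD88C
clock 2: out=0, reg = 0xEC46
clock 3: out=0, reg = 0x7623
clock 4: out=1, reg = 0xBB11
clock 5: out=1, reg = 0x5D88

00011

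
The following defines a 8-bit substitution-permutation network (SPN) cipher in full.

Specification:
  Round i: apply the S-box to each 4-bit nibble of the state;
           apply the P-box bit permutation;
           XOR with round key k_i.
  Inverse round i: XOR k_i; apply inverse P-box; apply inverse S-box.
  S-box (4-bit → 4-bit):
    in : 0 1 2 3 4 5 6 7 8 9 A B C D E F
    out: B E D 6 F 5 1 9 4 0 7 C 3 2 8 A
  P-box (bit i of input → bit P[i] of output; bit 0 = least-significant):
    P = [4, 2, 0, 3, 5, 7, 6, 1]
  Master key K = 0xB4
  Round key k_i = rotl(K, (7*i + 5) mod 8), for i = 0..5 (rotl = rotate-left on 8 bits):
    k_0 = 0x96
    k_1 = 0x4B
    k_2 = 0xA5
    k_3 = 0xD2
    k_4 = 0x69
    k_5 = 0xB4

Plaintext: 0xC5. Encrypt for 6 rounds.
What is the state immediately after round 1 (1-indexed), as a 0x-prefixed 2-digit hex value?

0x27

s_0 = plaintext = 0xC5
s_1 = Round(s_0, k_0) = 0x27
s_2 = Round(s_1, k_1) = 0x31
s_3 = Round(s_2, k_2) = 0x68
s_4 = Round(s_3, k_3) = 0xF3
s_5 = Round(s_4, k_4) = 0xEE
s_6 = Round(s_5, k_5) = 0xBE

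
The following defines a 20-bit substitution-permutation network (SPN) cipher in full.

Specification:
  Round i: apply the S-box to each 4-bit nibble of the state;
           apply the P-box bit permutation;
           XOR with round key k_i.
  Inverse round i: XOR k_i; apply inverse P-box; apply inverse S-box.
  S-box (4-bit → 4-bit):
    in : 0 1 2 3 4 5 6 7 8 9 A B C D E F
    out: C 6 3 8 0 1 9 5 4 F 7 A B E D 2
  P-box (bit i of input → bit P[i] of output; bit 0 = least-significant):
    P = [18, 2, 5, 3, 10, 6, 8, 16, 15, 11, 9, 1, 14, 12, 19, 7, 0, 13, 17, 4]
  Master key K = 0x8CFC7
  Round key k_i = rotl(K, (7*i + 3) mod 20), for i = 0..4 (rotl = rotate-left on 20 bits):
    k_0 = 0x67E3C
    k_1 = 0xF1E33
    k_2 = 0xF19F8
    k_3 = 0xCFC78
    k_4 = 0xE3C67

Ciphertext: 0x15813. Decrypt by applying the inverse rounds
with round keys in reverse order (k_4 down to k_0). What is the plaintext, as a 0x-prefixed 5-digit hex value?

s_0 = ciphertext = 0x15813
s_1 = InvRound(s_0, k_4) = 0xD74CA
s_2 = InvRound(s_1, k_3) = 0x33C38
s_3 = InvRound(s_2, k_2) = 0xF04A5
s_4 = InvRound(s_3, k_1) = 0x3BD4F
s_5 = InvRound(s_4, k_0) = 0x65ED7

0x65ED7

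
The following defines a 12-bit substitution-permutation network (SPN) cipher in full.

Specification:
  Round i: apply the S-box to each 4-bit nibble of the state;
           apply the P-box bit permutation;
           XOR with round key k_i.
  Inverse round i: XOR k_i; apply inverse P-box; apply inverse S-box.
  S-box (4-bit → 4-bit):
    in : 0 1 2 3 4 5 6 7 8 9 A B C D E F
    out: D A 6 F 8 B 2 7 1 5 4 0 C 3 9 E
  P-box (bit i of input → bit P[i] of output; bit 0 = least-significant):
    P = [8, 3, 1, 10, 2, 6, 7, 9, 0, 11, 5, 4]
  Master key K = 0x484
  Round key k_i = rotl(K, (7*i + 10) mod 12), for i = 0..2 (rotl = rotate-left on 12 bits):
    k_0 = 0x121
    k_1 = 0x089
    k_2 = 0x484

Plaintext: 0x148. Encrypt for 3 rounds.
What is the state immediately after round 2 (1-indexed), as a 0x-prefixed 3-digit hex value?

0x665

s_0 = plaintext = 0x148
s_1 = Round(s_0, k_0) = 0xA31
s_2 = Round(s_1, k_1) = 0x665
s_3 = Round(s_2, k_2) = 0x9CC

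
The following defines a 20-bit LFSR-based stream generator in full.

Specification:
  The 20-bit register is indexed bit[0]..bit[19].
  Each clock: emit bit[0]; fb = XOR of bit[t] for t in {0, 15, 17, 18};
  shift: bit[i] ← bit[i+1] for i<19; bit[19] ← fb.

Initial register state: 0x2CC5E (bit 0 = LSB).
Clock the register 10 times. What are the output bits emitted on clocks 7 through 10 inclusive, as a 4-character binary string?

1000

reg_0 = 0x2CC5E
clock 1: out=0, reg = 0x1662F
clock 2: out=1, reg = 0x8B317
clock 3: out=1, reg = 0x4598B
clock 4: out=1, reg = 0x22CC5
clock 5: out=1, reg = 0x11662
clock 6: out=0, reg = 0x08B31
clock 7: out=1, reg = 0x04598
clock 8: out=0, reg = 0x022CC
clock 9: out=0, reg = 0x01166
clock 10: out=0, reg = 0x008B3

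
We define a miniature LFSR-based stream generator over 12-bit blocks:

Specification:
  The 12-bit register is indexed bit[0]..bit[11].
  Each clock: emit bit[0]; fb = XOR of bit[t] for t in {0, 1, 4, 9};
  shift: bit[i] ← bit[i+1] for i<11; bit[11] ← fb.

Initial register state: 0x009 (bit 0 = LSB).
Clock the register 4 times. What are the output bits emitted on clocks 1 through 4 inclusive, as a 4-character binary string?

reg_0 = 0x009
clock 1: out=1, reg = 0x804
clock 2: out=0, reg = 0x402
clock 3: out=0, reg = 0xA01
clock 4: out=1, reg = 0x500

1001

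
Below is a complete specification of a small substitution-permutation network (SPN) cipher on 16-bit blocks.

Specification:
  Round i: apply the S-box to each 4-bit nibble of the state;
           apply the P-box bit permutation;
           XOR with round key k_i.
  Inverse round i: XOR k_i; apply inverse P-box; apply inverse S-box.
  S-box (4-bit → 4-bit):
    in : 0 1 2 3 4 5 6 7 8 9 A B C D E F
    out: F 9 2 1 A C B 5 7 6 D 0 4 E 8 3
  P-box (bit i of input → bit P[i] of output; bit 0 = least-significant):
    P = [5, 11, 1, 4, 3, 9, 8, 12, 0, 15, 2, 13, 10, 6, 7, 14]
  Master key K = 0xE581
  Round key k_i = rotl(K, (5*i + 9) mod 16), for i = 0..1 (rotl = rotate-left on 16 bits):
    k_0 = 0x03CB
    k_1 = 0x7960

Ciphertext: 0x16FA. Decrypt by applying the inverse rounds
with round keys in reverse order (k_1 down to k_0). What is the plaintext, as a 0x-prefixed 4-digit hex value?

0xFDC9

s_0 = ciphertext = 0x16FA
s_1 = InvRound(s_0, k_1) = 0xAE8D
s_2 = InvRound(s_1, k_0) = 0xFDC9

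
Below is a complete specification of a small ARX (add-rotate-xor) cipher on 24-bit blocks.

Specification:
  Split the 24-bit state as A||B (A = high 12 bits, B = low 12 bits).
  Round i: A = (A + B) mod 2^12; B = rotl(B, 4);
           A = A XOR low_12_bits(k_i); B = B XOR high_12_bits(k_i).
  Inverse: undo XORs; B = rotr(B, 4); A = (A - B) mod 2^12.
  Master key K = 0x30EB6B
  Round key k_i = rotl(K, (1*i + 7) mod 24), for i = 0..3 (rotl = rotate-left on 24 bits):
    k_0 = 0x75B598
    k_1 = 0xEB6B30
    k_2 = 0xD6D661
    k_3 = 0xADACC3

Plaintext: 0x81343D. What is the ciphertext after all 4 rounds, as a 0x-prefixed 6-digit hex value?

s_0 = plaintext = 0x81343D
s_1 = Round(s_0, k_0) = 0x9C848F
s_2 = Round(s_1, k_1) = 0x567642
s_3 = Round(s_2, k_2) = 0xDC894B
s_4 = Round(s_3, k_3) = 0xBD0E63

0xBD0E63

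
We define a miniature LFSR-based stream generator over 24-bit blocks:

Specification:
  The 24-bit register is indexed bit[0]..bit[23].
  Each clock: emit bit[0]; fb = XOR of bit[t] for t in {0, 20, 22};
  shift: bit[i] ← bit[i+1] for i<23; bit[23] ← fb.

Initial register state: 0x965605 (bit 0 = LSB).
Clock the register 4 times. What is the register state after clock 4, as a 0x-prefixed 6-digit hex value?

reg_0 = 0x965605
clock 1: out=1, reg = 0x4B2B02
clock 2: out=0, reg = 0xA59581
clock 3: out=1, reg = 0xD2CAC0
clock 4: out=0, reg = 0x696560

0x696560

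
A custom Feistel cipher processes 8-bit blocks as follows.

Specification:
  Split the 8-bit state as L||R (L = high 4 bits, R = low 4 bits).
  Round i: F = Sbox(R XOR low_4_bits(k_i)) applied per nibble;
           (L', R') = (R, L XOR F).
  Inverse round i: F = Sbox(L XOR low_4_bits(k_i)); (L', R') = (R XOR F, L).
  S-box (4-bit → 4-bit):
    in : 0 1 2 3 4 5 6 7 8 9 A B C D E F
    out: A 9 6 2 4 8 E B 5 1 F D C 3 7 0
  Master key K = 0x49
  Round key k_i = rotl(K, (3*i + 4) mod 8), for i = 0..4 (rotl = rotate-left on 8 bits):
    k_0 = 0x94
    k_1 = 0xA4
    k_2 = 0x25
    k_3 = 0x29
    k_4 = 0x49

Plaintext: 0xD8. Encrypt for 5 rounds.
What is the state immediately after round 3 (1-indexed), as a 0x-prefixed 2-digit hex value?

s_0 = plaintext = 0xD8
s_1 = Round(s_0, k_0) = 0x81
s_2 = Round(s_1, k_1) = 0x10
s_3 = Round(s_2, k_2) = 0x09
s_4 = Round(s_3, k_3) = 0x9A
s_5 = Round(s_4, k_4) = 0xAB

0x09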